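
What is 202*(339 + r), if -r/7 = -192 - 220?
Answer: 651046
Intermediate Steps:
r = 2884 (r = -7*(-192 - 220) = -7*(-412) = 2884)
202*(339 + r) = 202*(339 + 2884) = 202*3223 = 651046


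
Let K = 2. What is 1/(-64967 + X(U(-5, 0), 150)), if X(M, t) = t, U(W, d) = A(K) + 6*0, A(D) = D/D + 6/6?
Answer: -1/64817 ≈ -1.5428e-5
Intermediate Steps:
A(D) = 2 (A(D) = 1 + 6*(⅙) = 1 + 1 = 2)
U(W, d) = 2 (U(W, d) = 2 + 6*0 = 2 + 0 = 2)
1/(-64967 + X(U(-5, 0), 150)) = 1/(-64967 + 150) = 1/(-64817) = -1/64817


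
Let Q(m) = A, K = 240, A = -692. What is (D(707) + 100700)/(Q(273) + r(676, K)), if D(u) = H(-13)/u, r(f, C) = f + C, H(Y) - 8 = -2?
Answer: 35597453/79184 ≈ 449.55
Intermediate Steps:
Q(m) = -692
H(Y) = 6 (H(Y) = 8 - 2 = 6)
r(f, C) = C + f
D(u) = 6/u
(D(707) + 100700)/(Q(273) + r(676, K)) = (6/707 + 100700)/(-692 + (240 + 676)) = (6*(1/707) + 100700)/(-692 + 916) = (6/707 + 100700)/224 = (71194906/707)*(1/224) = 35597453/79184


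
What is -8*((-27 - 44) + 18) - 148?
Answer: 276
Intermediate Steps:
-8*((-27 - 44) + 18) - 148 = -8*(-71 + 18) - 148 = -8*(-53) - 148 = 424 - 148 = 276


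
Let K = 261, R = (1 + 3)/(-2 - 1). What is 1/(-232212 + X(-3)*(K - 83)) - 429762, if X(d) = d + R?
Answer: -300382149903/698950 ≈ -4.2976e+5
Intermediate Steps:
R = -4/3 (R = 4/(-3) = 4*(-⅓) = -4/3 ≈ -1.3333)
X(d) = -4/3 + d (X(d) = d - 4/3 = -4/3 + d)
1/(-232212 + X(-3)*(K - 83)) - 429762 = 1/(-232212 + (-4/3 - 3)*(261 - 83)) - 429762 = 1/(-232212 - 13/3*178) - 429762 = 1/(-232212 - 2314/3) - 429762 = 1/(-698950/3) - 429762 = -3/698950 - 429762 = -300382149903/698950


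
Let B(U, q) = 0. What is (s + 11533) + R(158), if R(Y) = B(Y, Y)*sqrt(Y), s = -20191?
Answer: -8658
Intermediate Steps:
R(Y) = 0 (R(Y) = 0*sqrt(Y) = 0)
(s + 11533) + R(158) = (-20191 + 11533) + 0 = -8658 + 0 = -8658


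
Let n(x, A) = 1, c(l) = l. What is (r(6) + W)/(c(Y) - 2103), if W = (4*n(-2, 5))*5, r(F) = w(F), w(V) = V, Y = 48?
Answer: -26/2055 ≈ -0.012652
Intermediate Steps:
r(F) = F
W = 20 (W = (4*1)*5 = 4*5 = 20)
(r(6) + W)/(c(Y) - 2103) = (6 + 20)/(48 - 2103) = 26/(-2055) = 26*(-1/2055) = -26/2055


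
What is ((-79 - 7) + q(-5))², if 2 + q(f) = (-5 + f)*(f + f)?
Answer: 144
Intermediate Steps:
q(f) = -2 + 2*f*(-5 + f) (q(f) = -2 + (-5 + f)*(f + f) = -2 + (-5 + f)*(2*f) = -2 + 2*f*(-5 + f))
((-79 - 7) + q(-5))² = ((-79 - 7) + (-2 - 10*(-5) + 2*(-5)²))² = (-86 + (-2 + 50 + 2*25))² = (-86 + (-2 + 50 + 50))² = (-86 + 98)² = 12² = 144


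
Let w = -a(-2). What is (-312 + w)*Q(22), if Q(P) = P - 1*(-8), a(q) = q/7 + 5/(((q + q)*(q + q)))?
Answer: -524205/56 ≈ -9360.8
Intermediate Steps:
a(q) = q/7 + 5/(4*q²) (a(q) = q*(⅐) + 5/(((2*q)*(2*q))) = q/7 + 5/((4*q²)) = q/7 + 5*(1/(4*q²)) = q/7 + 5/(4*q²))
w = -3/112 (w = -((⅐)*(-2) + (5/4)/(-2)²) = -(-2/7 + (5/4)*(¼)) = -(-2/7 + 5/16) = -1*3/112 = -3/112 ≈ -0.026786)
Q(P) = 8 + P (Q(P) = P + 8 = 8 + P)
(-312 + w)*Q(22) = (-312 - 3/112)*(8 + 22) = -34947/112*30 = -524205/56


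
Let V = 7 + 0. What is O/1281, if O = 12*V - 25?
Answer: 59/1281 ≈ 0.046058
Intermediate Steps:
V = 7
O = 59 (O = 12*7 - 25 = 84 - 25 = 59)
O/1281 = 59/1281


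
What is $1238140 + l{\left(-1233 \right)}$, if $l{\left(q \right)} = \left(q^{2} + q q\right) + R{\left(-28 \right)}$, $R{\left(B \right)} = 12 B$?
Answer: $4278382$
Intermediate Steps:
$l{\left(q \right)} = -336 + 2 q^{2}$ ($l{\left(q \right)} = \left(q^{2} + q q\right) + 12 \left(-28\right) = \left(q^{2} + q^{2}\right) - 336 = 2 q^{2} - 336 = -336 + 2 q^{2}$)
$1238140 + l{\left(-1233 \right)} = 1238140 - \left(336 - 2 \left(-1233\right)^{2}\right) = 1238140 + \left(-336 + 2 \cdot 1520289\right) = 1238140 + \left(-336 + 3040578\right) = 1238140 + 3040242 = 4278382$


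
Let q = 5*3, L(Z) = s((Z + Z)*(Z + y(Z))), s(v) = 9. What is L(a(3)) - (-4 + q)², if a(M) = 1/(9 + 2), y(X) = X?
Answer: -112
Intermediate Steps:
a(M) = 1/11
L(Z) = 9
q = 15
L(a(3)) - (-4 + q)² = 9 - (-4 + 15)² = 9 - 1*11² = 9 - 1*121 = 9 - 121 = -112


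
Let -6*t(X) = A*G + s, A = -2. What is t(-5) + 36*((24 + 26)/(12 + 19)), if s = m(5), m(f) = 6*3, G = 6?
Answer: 1769/31 ≈ 57.065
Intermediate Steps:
m(f) = 18
s = 18
t(X) = -1 (t(X) = -(-2*6 + 18)/6 = -(-12 + 18)/6 = -1/6*6 = -1)
t(-5) + 36*((24 + 26)/(12 + 19)) = -1 + 36*((24 + 26)/(12 + 19)) = -1 + 36*(50/31) = -1 + 1800/31 = 1769/31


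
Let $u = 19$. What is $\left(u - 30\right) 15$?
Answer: $-165$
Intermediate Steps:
$\left(u - 30\right) 15 = \left(19 - 30\right) 15 = \left(-11\right) 15 = -165$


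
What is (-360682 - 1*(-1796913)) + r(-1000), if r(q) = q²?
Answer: 2436231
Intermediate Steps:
(-360682 - 1*(-1796913)) + r(-1000) = (-360682 - 1*(-1796913)) + (-1000)² = (-360682 + 1796913) + 1000000 = 1436231 + 1000000 = 2436231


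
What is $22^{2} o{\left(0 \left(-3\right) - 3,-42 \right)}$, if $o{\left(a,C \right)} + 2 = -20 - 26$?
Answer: $-23232$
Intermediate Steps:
$o{\left(a,C \right)} = -48$ ($o{\left(a,C \right)} = -2 - 46 = -48$)
$22^{2} o{\left(0 \left(-3\right) - 3,-42 \right)} = 22^{2} \left(-48\right) = 484 \left(-48\right) = -23232$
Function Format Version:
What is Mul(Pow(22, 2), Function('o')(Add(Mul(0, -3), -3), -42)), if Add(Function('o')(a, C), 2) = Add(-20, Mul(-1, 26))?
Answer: -23232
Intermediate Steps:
Function('o')(a, C) = -48 (Function('o')(a, C) = Add(-2, Add(-20, Mul(-1, 26))) = Add(-2, Add(-20, -26)) = Add(-2, -46) = -48)
Mul(Pow(22, 2), Function('o')(Add(Mul(0, -3), -3), -42)) = Mul(Pow(22, 2), -48) = Mul(484, -48) = -23232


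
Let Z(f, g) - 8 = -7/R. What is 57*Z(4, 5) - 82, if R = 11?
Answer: 3715/11 ≈ 337.73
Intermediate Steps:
Z(f, g) = 81/11 (Z(f, g) = 8 - 7/11 = 81/11)
57*Z(4, 5) - 82 = 57*(81/11) - 82 = 4617/11 - 82 = 3715/11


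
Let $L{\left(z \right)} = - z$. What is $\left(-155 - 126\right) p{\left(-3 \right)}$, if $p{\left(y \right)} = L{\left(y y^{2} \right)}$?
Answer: $-7587$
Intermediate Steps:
$p{\left(y \right)} = - y^{3}$ ($p{\left(y \right)} = - y y^{2} = - y^{3}$)
$\left(-155 - 126\right) p{\left(-3 \right)} = \left(-155 - 126\right) \left(- \left(-3\right)^{3}\right) = - 281 \left(\left(-1\right) \left(-27\right)\right) = \left(-281\right) 27 = -7587$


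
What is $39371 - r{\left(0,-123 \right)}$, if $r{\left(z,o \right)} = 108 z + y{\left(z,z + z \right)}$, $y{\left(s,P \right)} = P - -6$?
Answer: $39365$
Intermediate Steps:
$y{\left(s,P \right)} = 6 + P$ ($y{\left(s,P \right)} = P + 6 = 6 + P$)
$r{\left(z,o \right)} = 6 + 110 z$ ($r{\left(z,o \right)} = 108 z + \left(6 + \left(z + z\right)\right) = 108 z + \left(6 + 2 z\right) = 6 + 110 z$)
$39371 - r{\left(0,-123 \right)} = 39371 - \left(6 + 110 \cdot 0\right) = 39371 - \left(6 + 0\right) = 39371 - 6 = 39365$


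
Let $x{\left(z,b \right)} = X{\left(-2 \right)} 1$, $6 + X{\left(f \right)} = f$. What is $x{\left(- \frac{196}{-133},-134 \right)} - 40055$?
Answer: $-40063$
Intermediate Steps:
$X{\left(f \right)} = -6 + f$
$x{\left(z,b \right)} = -8$ ($x{\left(z,b \right)} = \left(-6 - 2\right) 1 = \left(-8\right) 1 = -8$)
$x{\left(- \frac{196}{-133},-134 \right)} - 40055 = -8 - 40055 = -40063$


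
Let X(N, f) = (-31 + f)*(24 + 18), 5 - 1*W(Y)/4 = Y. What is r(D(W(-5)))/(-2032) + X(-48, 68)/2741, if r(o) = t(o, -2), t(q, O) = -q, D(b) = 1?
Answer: 3160469/5569712 ≈ 0.56744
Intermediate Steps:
W(Y) = 20 - 4*Y
r(o) = -o
X(N, f) = -1302 + 42*f (X(N, f) = (-31 + f)*42 = -1302 + 42*f)
r(D(W(-5)))/(-2032) + X(-48, 68)/2741 = -1*1/(-2032) + (-1302 + 42*68)/2741 = -1*(-1/2032) + (-1302 + 2856)*(1/2741) = 1/2032 + 1554*(1/2741) = 1/2032 + 1554/2741 = 3160469/5569712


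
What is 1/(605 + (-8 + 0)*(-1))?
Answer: 1/613 ≈ 0.0016313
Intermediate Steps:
1/(605 + (-8 + 0)*(-1)) = 1/(605 - 8*(-1)) = 1/(605 + 8) = 1/613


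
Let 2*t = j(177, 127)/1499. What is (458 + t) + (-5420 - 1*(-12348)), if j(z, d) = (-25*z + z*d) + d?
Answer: 22161409/2998 ≈ 7392.1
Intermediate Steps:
j(z, d) = d - 25*z + d*z (j(z, d) = (-25*z + d*z) + d = d - 25*z + d*z)
t = 18181/2998 (t = ((127 - 25*177 + 127*177)/1499)/2 = ((127 - 4425 + 22479)*(1/1499))/2 = (18181*(1/1499))/2 = (½)*(18181/1499) = 18181/2998 ≈ 6.0644)
(458 + t) + (-5420 - 1*(-12348)) = (458 + 18181/2998) + (-5420 - 1*(-12348)) = 1391265/2998 + (-5420 + 12348) = 1391265/2998 + 6928 = 22161409/2998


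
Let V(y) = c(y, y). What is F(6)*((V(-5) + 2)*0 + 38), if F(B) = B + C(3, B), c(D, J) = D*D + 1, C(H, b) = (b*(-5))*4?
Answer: -4332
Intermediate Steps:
C(H, b) = -20*b (C(H, b) = -5*b*4 = -20*b)
c(D, J) = 1 + D² (c(D, J) = D² + 1 = 1 + D²)
V(y) = 1 + y²
F(B) = -19*B (F(B) = B - 20*B = -19*B)
F(6)*((V(-5) + 2)*0 + 38) = (-19*6)*(((1 + (-5)²) + 2)*0 + 38) = -114*(((1 + 25) + 2)*0 + 38) = -114*((26 + 2)*0 + 38) = -114*(28*0 + 38) = -114*(0 + 38) = -114*38 = -4332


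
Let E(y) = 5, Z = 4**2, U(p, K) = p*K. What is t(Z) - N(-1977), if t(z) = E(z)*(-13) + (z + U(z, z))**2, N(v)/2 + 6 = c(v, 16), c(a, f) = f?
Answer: 73899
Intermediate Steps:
U(p, K) = K*p
Z = 16
N(v) = 20 (N(v) = -12 + 2*16 = -12 + 32 = 20)
t(z) = -65 + (z + z**2)**2 (t(z) = 5*(-13) + (z + z*z)**2 = -65 + (z + z**2)**2)
t(Z) - N(-1977) = (-65 + 16**2*(1 + 16)**2) - 1*20 = (-65 + 256*17**2) - 20 = (-65 + 256*289) - 20 = (-65 + 73984) - 20 = 73919 - 20 = 73899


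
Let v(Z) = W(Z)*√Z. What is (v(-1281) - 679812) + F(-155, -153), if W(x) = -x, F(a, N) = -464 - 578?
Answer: -680854 + 1281*I*√1281 ≈ -6.8085e+5 + 45848.0*I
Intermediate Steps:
F(a, N) = -1042
v(Z) = -Z^(3/2) (v(Z) = (-Z)*√Z = -Z^(3/2))
(v(-1281) - 679812) + F(-155, -153) = (-(-1281)^(3/2) - 679812) - 1042 = (-(-1281)*I*√1281 - 679812) - 1042 = (1281*I*√1281 - 679812) - 1042 = (-679812 + 1281*I*√1281) - 1042 = -680854 + 1281*I*√1281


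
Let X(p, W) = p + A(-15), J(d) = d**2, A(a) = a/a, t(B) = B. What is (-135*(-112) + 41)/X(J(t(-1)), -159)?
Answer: 15161/2 ≈ 7580.5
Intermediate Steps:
A(a) = 1
X(p, W) = 1 + p (X(p, W) = p + 1 = 1 + p)
(-135*(-112) + 41)/X(J(t(-1)), -159) = (-135*(-112) + 41)/(1 + (-1)**2) = (15120 + 41)/(1 + 1) = 15161/2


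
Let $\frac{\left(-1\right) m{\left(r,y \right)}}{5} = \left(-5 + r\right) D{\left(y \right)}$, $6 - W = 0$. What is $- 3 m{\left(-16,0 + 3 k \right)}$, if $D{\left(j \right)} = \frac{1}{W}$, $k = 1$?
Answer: $- \frac{105}{2} \approx -52.5$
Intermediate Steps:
$W = 6$ ($W = 6 - 0 = 6 + 0 = 6$)
$D{\left(j \right)} = \frac{1}{6}$
$m{\left(r,y \right)} = \frac{25}{6} - \frac{5 r}{6}$ ($m{\left(r,y \right)} = - 5 \left(-5 + r\right) \frac{1}{6} = - 5 \left(- \frac{5}{6} + \frac{r}{6}\right) = \frac{25}{6} - \frac{5 r}{6}$)
$- 3 m{\left(-16,0 + 3 k \right)} = - 3 \left(\frac{25}{6} - - \frac{40}{3}\right) = - 3 \left(\frac{25}{6} + \frac{40}{3}\right) = \left(-3\right) \frac{35}{2} = - \frac{105}{2}$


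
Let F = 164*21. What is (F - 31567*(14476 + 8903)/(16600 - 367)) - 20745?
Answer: -339617342/5411 ≈ -62764.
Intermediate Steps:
F = 3444
(F - 31567*(14476 + 8903)/(16600 - 367)) - 20745 = (3444 - 31567*(14476 + 8903)/(16600 - 367)) - 20745 = (3444 - 31567/(16233/23379)) - 20745 = (3444 - 31567/(16233*(1/23379))) - 20745 = (3444 - 31567/5411/7793) - 20745 = (3444 - 31567*7793/5411) - 20745 = (3444 - 246001631/5411) - 20745 = -227366147/5411 - 20745 = -339617342/5411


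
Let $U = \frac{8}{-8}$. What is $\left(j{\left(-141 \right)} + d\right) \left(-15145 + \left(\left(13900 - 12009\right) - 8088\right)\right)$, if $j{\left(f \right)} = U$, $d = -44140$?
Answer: $942057222$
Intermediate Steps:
$U = -1$ ($U = 8 \left(- \frac{1}{8}\right) = -1$)
$j{\left(f \right)} = -1$
$\left(j{\left(-141 \right)} + d\right) \left(-15145 + \left(\left(13900 - 12009\right) - 8088\right)\right) = \left(-1 - 44140\right) \left(-15145 + \left(\left(13900 - 12009\right) - 8088\right)\right) = - 44141 \left(-15145 + \left(1891 - 8088\right)\right) = - 44141 \left(-15145 - 6197\right) = \left(-44141\right) \left(-21342\right) = 942057222$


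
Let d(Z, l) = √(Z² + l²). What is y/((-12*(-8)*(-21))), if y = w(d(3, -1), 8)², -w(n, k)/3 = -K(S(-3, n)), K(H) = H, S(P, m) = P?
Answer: -9/224 ≈ -0.040179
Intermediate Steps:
w(n, k) = -9 (w(n, k) = -(-3)*(-3) = -3*3 = -9)
y = 81 (y = (-9)² = 81)
y/((-12*(-8)*(-21))) = 81/((-12*(-8)*(-21))) = 81/((96*(-21))) = 81/(-2016) = 81*(-1/2016) = -9/224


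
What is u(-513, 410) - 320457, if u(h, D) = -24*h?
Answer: -308145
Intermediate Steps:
u(-513, 410) - 320457 = -24*(-513) - 320457 = 12312 - 320457 = -308145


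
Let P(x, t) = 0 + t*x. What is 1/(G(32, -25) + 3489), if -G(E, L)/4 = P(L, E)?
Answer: 1/6689 ≈ 0.00014950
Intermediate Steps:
P(x, t) = t*x
G(E, L) = -4*E*L
1/(G(32, -25) + 3489) = 1/(-4*32*(-25) + 3489) = 1/(3200 + 3489) = 1/6689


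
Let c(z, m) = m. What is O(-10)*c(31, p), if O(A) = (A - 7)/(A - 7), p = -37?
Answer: -37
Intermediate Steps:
O(A) = 1 (O(A) = (-7 + A)/(-7 + A) = 1)
O(-10)*c(31, p) = 1*(-37) = -37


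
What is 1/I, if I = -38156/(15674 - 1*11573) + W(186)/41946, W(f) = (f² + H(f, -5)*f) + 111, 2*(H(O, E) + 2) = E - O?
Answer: -28670091/255421634 ≈ -0.11225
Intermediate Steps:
H(O, E) = -2 + E/2 - O/2 (H(O, E) = -2 + (E - O)/2 = -2 + (E/2 - O/2) = -2 + E/2 - O/2)
W(f) = 111 + f² + f*(-9/2 - f/2) (W(f) = (f² + (-2 + (½)*(-5) - f/2)*f) + 111 = (f² + (-2 - 5/2 - f/2)*f) + 111 = (f² + (-9/2 - f/2)*f) + 111 = (f² + f*(-9/2 - f/2)) + 111 = 111 + f² + f*(-9/2 - f/2))
I = -255421634/28670091 (I = -38156/(15674 - 1*11573) + (111 + (½)*186² - 9/2*186)/41946 = -38156/(15674 - 11573) + (111 + (½)*34596 - 837)*(1/41946) = -38156/4101 + (111 + 17298 - 837)*(1/41946) = -38156*1/4101 + 16572*(1/41946) = -38156/4101 + 2762/6991 = -255421634/28670091 ≈ -8.9090)
1/I = 1/(-255421634/28670091) = -28670091/255421634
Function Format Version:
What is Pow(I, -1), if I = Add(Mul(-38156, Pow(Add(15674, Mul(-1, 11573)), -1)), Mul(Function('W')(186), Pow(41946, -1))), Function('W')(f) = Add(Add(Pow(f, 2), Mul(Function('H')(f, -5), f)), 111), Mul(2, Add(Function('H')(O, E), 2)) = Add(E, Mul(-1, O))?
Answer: Rational(-28670091, 255421634) ≈ -0.11225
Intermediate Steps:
Function('H')(O, E) = Add(-2, Mul(Rational(1, 2), E), Mul(Rational(-1, 2), O)) (Function('H')(O, E) = Add(-2, Mul(Rational(1, 2), Add(E, Mul(-1, O)))) = Add(-2, Add(Mul(Rational(1, 2), E), Mul(Rational(-1, 2), O))) = Add(-2, Mul(Rational(1, 2), E), Mul(Rational(-1, 2), O)))
Function('W')(f) = Add(111, Pow(f, 2), Mul(f, Add(Rational(-9, 2), Mul(Rational(-1, 2), f)))) (Function('W')(f) = Add(Add(Pow(f, 2), Mul(Add(-2, Mul(Rational(1, 2), -5), Mul(Rational(-1, 2), f)), f)), 111) = Add(Add(Pow(f, 2), Mul(Add(-2, Rational(-5, 2), Mul(Rational(-1, 2), f)), f)), 111) = Add(Add(Pow(f, 2), Mul(Add(Rational(-9, 2), Mul(Rational(-1, 2), f)), f)), 111) = Add(Add(Pow(f, 2), Mul(f, Add(Rational(-9, 2), Mul(Rational(-1, 2), f)))), 111) = Add(111, Pow(f, 2), Mul(f, Add(Rational(-9, 2), Mul(Rational(-1, 2), f)))))
I = Rational(-255421634, 28670091) (I = Add(Mul(-38156, Pow(Add(15674, Mul(-1, 11573)), -1)), Mul(Add(111, Mul(Rational(1, 2), Pow(186, 2)), Mul(Rational(-9, 2), 186)), Pow(41946, -1))) = Add(Mul(-38156, Pow(Add(15674, -11573), -1)), Mul(Add(111, Mul(Rational(1, 2), 34596), -837), Rational(1, 41946))) = Add(Mul(-38156, Pow(4101, -1)), Mul(Add(111, 17298, -837), Rational(1, 41946))) = Add(Mul(-38156, Rational(1, 4101)), Mul(16572, Rational(1, 41946))) = Add(Rational(-38156, 4101), Rational(2762, 6991)) = Rational(-255421634, 28670091) ≈ -8.9090)
Pow(I, -1) = Pow(Rational(-255421634, 28670091), -1) = Rational(-28670091, 255421634)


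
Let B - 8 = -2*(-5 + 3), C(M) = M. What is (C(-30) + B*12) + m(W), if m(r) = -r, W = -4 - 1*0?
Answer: 118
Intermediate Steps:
W = -4 (W = -4 + 0 = -4)
B = 12 (B = 8 - 2*(-5 + 3) = 8 - 2*(-2) = 8 + 4 = 12)
(C(-30) + B*12) + m(W) = (-30 + 12*12) - 1*(-4) = (-30 + 144) + 4 = 114 + 4 = 118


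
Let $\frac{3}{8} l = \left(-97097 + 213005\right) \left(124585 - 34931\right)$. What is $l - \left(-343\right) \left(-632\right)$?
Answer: $27710758776$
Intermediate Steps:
$l = 27710975552$ ($l = \frac{8 \left(-97097 + 213005\right) \left(124585 - 34931\right)}{3} = \frac{8 \cdot 115908 \cdot 89654}{3} = \frac{8}{3} \cdot 10391615832 = 27710975552$)
$l - \left(-343\right) \left(-632\right) = 27710975552 - \left(-343\right) \left(-632\right) = 27710975552 - 216776 = 27710758776$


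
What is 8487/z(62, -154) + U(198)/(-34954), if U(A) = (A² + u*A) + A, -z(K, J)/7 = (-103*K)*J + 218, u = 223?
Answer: -287816344551/120340225418 ≈ -2.3917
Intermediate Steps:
z(K, J) = -1526 + 721*J*K (z(K, J) = -7*((-103*K)*J + 218) = -7*(-103*J*K + 218) = -7*(218 - 103*J*K) = -1526 + 721*J*K)
U(A) = A² + 224*A (U(A) = (A² + 223*A) + A = A² + 224*A)
8487/z(62, -154) + U(198)/(-34954) = 8487/(-1526 + 721*(-154)*62) + (198*(224 + 198))/(-34954) = 8487/(-1526 - 6884108) + (198*422)*(-1/34954) = 8487/(-6885634) + 83556*(-1/34954) = 8487*(-1/6885634) - 41778/17477 = -8487/6885634 - 41778/17477 = -287816344551/120340225418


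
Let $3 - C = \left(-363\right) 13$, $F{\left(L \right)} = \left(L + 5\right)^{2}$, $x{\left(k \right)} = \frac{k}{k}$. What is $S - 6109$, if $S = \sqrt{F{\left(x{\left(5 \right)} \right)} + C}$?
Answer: $-6109 + \sqrt{4758} \approx -6040.0$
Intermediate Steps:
$x{\left(k \right)} = 1$
$F{\left(L \right)} = \left(5 + L\right)^{2}$
$C = 4722$ ($C = 3 - \left(-363\right) 13 = 3 - -4719 = 3 + 4719 = 4722$)
$S = \sqrt{4758}$ ($S = \sqrt{\left(5 + 1\right)^{2} + 4722} = \sqrt{6^{2} + 4722} = \sqrt{36 + 4722} = \sqrt{4758} \approx 68.978$)
$S - 6109 = \sqrt{4758} - 6109 = -6109 + \sqrt{4758}$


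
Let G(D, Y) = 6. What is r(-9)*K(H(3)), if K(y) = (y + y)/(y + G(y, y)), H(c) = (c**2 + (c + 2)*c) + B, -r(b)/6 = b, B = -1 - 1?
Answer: 594/7 ≈ 84.857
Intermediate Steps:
B = -2
r(b) = -6*b
H(c) = -2 + c**2 + c*(2 + c) (H(c) = (c**2 + (c + 2)*c) - 2 = (c**2 + (2 + c)*c) - 2 = (c**2 + c*(2 + c)) - 2 = -2 + c**2 + c*(2 + c))
K(y) = 2*y/(6 + y) (K(y) = (y + y)/(y + 6) = (2*y)/(6 + y) = 2*y/(6 + y))
r(-9)*K(H(3)) = (-6*(-9))*(2*(-2 + 2*3 + 2*3**2)/(6 + (-2 + 2*3 + 2*3**2))) = 54*(2*(-2 + 6 + 2*9)/(6 + (-2 + 6 + 2*9))) = 54*(2*(-2 + 6 + 18)/(6 + (-2 + 6 + 18))) = 54*(2*22/(6 + 22)) = 54*(2*22/28) = 54*(2*22*(1/28)) = 54*(11/7) = 594/7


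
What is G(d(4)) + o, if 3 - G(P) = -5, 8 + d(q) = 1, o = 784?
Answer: 792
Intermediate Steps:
d(q) = -7 (d(q) = -8 + 1 = -7)
G(P) = 8 (G(P) = 3 - 1*(-5) = 3 + 5 = 8)
G(d(4)) + o = 8 + 784 = 792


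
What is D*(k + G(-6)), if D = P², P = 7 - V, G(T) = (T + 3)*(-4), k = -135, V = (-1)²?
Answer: -4428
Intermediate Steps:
V = 1
G(T) = -12 - 4*T (G(T) = (3 + T)*(-4) = -12 - 4*T)
P = 6 (P = 7 - 1*1 = 7 - 1 = 6)
D = 36 (D = 6² = 36)
D*(k + G(-6)) = 36*(-135 + (-12 - 4*(-6))) = 36*(-135 + (-12 + 24)) = 36*(-135 + 12) = 36*(-123) = -4428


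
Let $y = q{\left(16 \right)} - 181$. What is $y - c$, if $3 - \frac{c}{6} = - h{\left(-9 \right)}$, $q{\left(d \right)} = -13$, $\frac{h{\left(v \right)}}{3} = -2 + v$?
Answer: $-14$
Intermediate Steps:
$h{\left(v \right)} = -6 + 3 v$ ($h{\left(v \right)} = 3 \left(-2 + v\right) = -6 + 3 v$)
$c = -180$ ($c = 18 - 6 \left(- (-6 + 3 \left(-9\right))\right) = 18 - 6 \left(- (-6 - 27)\right) = 18 - 6 \left(\left(-1\right) \left(-33\right)\right) = 18 - 198 = -180$)
$y = -194$ ($y = -13 - 181 = -194$)
$y - c = -194 - -180 = -194 + 180 = -14$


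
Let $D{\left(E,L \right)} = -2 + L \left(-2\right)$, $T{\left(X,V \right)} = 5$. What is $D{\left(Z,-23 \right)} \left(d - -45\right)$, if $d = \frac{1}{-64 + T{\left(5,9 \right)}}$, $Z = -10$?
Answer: $\frac{116776}{59} \approx 1979.3$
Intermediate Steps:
$D{\left(E,L \right)} = -2 - 2 L$
$d = - \frac{1}{59}$ ($d = \frac{1}{-64 + 5} = \frac{1}{-59} = - \frac{1}{59} \approx -0.016949$)
$D{\left(Z,-23 \right)} \left(d - -45\right) = \left(-2 - -46\right) \left(- \frac{1}{59} - -45\right) = \left(-2 + 46\right) \left(- \frac{1}{59} + 45\right) = 44 \cdot \frac{2654}{59} = \frac{116776}{59}$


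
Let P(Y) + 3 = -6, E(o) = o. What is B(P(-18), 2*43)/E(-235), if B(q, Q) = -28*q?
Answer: -252/235 ≈ -1.0723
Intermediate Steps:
P(Y) = -9 (P(Y) = -3 - 6 = -9)
B(P(-18), 2*43)/E(-235) = -28*(-9)/(-235) = 252*(-1/235) = -252/235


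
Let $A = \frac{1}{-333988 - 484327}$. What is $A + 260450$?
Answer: $\frac{213130141749}{818315} \approx 2.6045 \cdot 10^{5}$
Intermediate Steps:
$A = - \frac{1}{818315}$ ($A = \frac{1}{-818315} = - \frac{1}{818315} \approx -1.222 \cdot 10^{-6}$)
$A + 260450 = - \frac{1}{818315} + 260450 = \frac{213130141749}{818315}$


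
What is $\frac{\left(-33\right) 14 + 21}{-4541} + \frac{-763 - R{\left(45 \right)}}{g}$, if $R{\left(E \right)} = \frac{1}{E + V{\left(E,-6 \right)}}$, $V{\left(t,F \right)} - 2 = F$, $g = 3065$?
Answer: $- \frac{86642379}{570644765} \approx -0.15183$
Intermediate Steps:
$V{\left(t,F \right)} = 2 + F$
$R{\left(E \right)} = \frac{1}{-4 + E}$ ($R{\left(E \right)} = \frac{1}{E + \left(2 - 6\right)} = \frac{1}{E - 4} = \frac{1}{-4 + E}$)
$\frac{\left(-33\right) 14 + 21}{-4541} + \frac{-763 - R{\left(45 \right)}}{g} = \frac{\left(-33\right) 14 + 21}{-4541} + \frac{-763 - \frac{1}{-4 + 45}}{3065} = \left(-462 + 21\right) \left(- \frac{1}{4541}\right) + \left(-763 - \frac{1}{41}\right) \frac{1}{3065} = \left(-441\right) \left(- \frac{1}{4541}\right) + \left(-763 - \frac{1}{41}\right) \frac{1}{3065} = \frac{441}{4541} + \left(-763 - \frac{1}{41}\right) \frac{1}{3065} = \frac{441}{4541} - \frac{31284}{125665} = - \frac{86642379}{570644765}$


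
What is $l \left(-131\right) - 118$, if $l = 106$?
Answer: $-14004$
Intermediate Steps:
$l \left(-131\right) - 118 = 106 \left(-131\right) - 118 = -13886 - 118 = -14004$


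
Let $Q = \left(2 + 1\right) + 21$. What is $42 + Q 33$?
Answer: $834$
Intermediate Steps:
$Q = 24$ ($Q = 3 + 21 = 24$)
$42 + Q 33 = 42 + 24 \cdot 33 = 42 + 792 = 834$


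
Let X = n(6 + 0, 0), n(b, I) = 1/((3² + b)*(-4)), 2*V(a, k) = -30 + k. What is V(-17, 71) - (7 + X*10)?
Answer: 41/3 ≈ 13.667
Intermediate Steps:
V(a, k) = -15 + k/2 (V(a, k) = (-30 + k)/2 = -15 + k/2)
n(b, I) = -1/(4*(9 + b)) (n(b, I) = -¼/(9 + b) = -1/(4*(9 + b)))
X = -1/60 (X = -1/(36 + 4*(6 + 0)) = -1/(36 + 4*6) = -1/(36 + 24) = -1/60 ≈ -0.016667)
V(-17, 71) - (7 + X*10) = (-15 + (½)*71) - (7 - 1/60*10) = (-15 + 71/2) - (7 - ⅙) = 41/2 - 1*41/6 = 41/2 - 41/6 = 41/3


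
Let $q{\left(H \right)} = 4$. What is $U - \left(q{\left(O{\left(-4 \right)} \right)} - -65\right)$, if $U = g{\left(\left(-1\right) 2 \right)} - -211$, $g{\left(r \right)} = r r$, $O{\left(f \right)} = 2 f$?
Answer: $146$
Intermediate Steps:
$g{\left(r \right)} = r^{2}$
$U = 215$ ($U = \left(\left(-1\right) 2\right)^{2} - -211 = \left(-2\right)^{2} + 211 = 4 + 211 = 215$)
$U - \left(q{\left(O{\left(-4 \right)} \right)} - -65\right) = 215 - \left(4 - -65\right) = 215 - \left(4 + 65\right) = 215 - 69 = 146$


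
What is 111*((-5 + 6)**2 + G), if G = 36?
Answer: 4107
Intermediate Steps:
111*((-5 + 6)**2 + G) = 111*((-5 + 6)**2 + 36) = 111*(1**2 + 36) = 111*(1 + 36) = 111*37 = 4107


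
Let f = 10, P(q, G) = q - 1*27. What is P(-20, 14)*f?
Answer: -470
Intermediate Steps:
P(q, G) = -27 + q (P(q, G) = q - 27 = -27 + q)
P(-20, 14)*f = (-27 - 20)*10 = -47*10 = -470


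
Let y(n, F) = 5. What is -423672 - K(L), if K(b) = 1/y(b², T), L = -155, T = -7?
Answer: -2118361/5 ≈ -4.2367e+5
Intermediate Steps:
K(b) = ⅕ (K(b) = 1/5 = ⅕)
-423672 - K(L) = -423672 - 1*⅕ = -423672 - ⅕ = -2118361/5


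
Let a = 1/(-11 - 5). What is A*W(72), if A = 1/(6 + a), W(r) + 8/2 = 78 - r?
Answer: 32/95 ≈ 0.33684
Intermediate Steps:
a = -1/16 (a = 1/(-16) = -1/16 ≈ -0.062500)
W(r) = 74 - r (W(r) = -4 + (78 - r) = 74 - r)
A = 16/95 (A = 1/(6 - 1/16) = 1/(95/16) = 16/95 ≈ 0.16842)
A*W(72) = 16*(74 - 1*72)/95 = 16*(74 - 72)/95 = (16/95)*2 = 32/95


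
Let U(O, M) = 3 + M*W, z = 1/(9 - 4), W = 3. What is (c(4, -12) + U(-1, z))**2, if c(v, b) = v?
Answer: 1444/25 ≈ 57.760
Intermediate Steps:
z = 1/5 ≈ 0.20000
U(O, M) = 3 + 3*M (U(O, M) = 3 + M*3 = 3 + 3*M)
(c(4, -12) + U(-1, z))**2 = (4 + (3 + 3*(1/5)))**2 = (4 + (3 + 3/5))**2 = (4 + 18/5)**2 = (38/5)**2 = 1444/25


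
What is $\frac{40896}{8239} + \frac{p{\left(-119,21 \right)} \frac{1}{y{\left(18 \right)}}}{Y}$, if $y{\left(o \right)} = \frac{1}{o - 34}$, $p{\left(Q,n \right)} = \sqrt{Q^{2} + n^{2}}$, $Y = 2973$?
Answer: $\frac{40896}{8239} - \frac{112 \sqrt{298}}{2973} \approx 4.3134$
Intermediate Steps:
$y{\left(o \right)} = \frac{1}{-34 + o}$
$\frac{40896}{8239} + \frac{p{\left(-119,21 \right)} \frac{1}{y{\left(18 \right)}}}{Y} = \frac{40896}{8239} + \frac{\sqrt{\left(-119\right)^{2} + 21^{2}} \frac{1}{\frac{1}{-34 + 18}}}{2973} = 40896 \cdot \frac{1}{8239} + \frac{\sqrt{14161 + 441}}{\frac{1}{-16}} \cdot \frac{1}{2973} = \frac{40896}{8239} + \frac{\sqrt{14602}}{- \frac{1}{16}} \cdot \frac{1}{2973} = \frac{40896}{8239} + 7 \sqrt{298} \left(-16\right) \frac{1}{2973} = \frac{40896}{8239} + - 112 \sqrt{298} \cdot \frac{1}{2973} = \frac{40896}{8239} - \frac{112 \sqrt{298}}{2973}$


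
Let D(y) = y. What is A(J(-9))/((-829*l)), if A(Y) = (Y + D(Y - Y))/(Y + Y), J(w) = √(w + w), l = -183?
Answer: 1/303414 ≈ 3.2958e-6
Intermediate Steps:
J(w) = √2*√w (J(w) = √(2*w) = √2*√w)
A(Y) = ½ (A(Y) = (Y + (Y - Y))/(Y + Y) = (Y + 0)/((2*Y)) = Y*(1/(2*Y)) = ½)
A(J(-9))/((-829*l)) = 1/(2*((-829*(-183)))) = (½)/151707 = (½)*(1/151707) = 1/303414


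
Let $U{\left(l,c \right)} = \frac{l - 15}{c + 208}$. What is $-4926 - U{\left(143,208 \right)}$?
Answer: $- \frac{64042}{13} \approx -4926.3$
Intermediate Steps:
$U{\left(l,c \right)} = \frac{-15 + l}{208 + c}$
$-4926 - U{\left(143,208 \right)} = -4926 - \frac{-15 + 143}{208 + 208} = -4926 - \frac{1}{416} \cdot 128 = -4926 - \frac{4}{13} = - \frac{64042}{13}$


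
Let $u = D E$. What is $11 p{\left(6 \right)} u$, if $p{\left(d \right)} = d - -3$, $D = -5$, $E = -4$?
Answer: $1980$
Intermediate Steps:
$p{\left(d \right)} = 3 + d$ ($p{\left(d \right)} = d + 3 = 3 + d$)
$u = 20$ ($u = \left(-5\right) \left(-4\right) = 20$)
$11 p{\left(6 \right)} u = 11 \left(3 + 6\right) 20 = 11 \cdot 9 \cdot 20 = 99 \cdot 20 = 1980$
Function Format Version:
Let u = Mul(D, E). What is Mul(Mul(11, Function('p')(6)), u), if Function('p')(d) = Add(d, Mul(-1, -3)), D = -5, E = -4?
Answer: 1980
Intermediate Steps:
Function('p')(d) = Add(3, d) (Function('p')(d) = Add(d, 3) = Add(3, d))
u = 20 (u = Mul(-5, -4) = 20)
Mul(Mul(11, Function('p')(6)), u) = Mul(Mul(11, Add(3, 6)), 20) = Mul(Mul(11, 9), 20) = Mul(99, 20) = 1980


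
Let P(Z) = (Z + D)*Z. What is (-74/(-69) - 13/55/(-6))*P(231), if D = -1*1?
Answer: 59073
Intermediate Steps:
D = -1
P(Z) = Z*(-1 + Z) (P(Z) = (Z - 1)*Z = (-1 + Z)*Z = Z*(-1 + Z))
(-74/(-69) - 13/55/(-6))*P(231) = (-74/(-69) - 13/55/(-6))*(231*(-1 + 231)) = (-74*(-1/69) - 13*1/55*(-⅙))*(231*230) = (74/69 - 13/55*(-⅙))*53130 = (74/69 + 13/330)*53130 = (2813/2530)*53130 = 59073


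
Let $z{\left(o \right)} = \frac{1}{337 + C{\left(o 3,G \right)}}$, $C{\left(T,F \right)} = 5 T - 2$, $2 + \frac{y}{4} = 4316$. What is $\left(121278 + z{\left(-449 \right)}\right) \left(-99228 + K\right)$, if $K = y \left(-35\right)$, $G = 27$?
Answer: $- \frac{136449974646603}{1600} \approx -8.5281 \cdot 10^{10}$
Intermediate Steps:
$y = 17256$ ($y = -8 + 4 \cdot 4316 = -8 + 17264 = 17256$)
$K = -603960$ ($K = 17256 \left(-35\right) = -603960$)
$C{\left(T,F \right)} = -2 + 5 T$
$z{\left(o \right)} = \frac{1}{335 + 15 o}$ ($z{\left(o \right)} = \frac{1}{337 + \left(-2 + 5 o 3\right)} = \frac{1}{337 + \left(-2 + 5 \cdot 3 o\right)} = \frac{1}{337 + \left(-2 + 15 o\right)} = \frac{1}{335 + 15 o}$)
$\left(121278 + z{\left(-449 \right)}\right) \left(-99228 + K\right) = \left(121278 + \frac{1}{5 \left(67 + 3 \left(-449\right)\right)}\right) \left(-99228 - 603960\right) = \left(121278 + \frac{1}{5 \left(67 - 1347\right)}\right) \left(-703188\right) = \left(121278 + \frac{1}{5 \left(-1280\right)}\right) \left(-703188\right) = \left(121278 + \frac{1}{5} \left(- \frac{1}{1280}\right)\right) \left(-703188\right) = \left(121278 - \frac{1}{6400}\right) \left(-703188\right) = \frac{776179199}{6400} \left(-703188\right) = - \frac{136449974646603}{1600}$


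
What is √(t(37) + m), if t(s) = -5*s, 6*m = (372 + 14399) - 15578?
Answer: 3*I*√142/2 ≈ 17.875*I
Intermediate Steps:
m = -269/2 (m = ((372 + 14399) - 15578)/6 = (14771 - 15578)/6 = (⅙)*(-807) = -269/2 ≈ -134.50)
√(t(37) + m) = √(-5*37 - 269/2) = √(-185 - 269/2) = √(-639/2) = 3*I*√142/2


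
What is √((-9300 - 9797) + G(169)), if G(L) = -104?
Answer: I*√19201 ≈ 138.57*I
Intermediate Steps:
√((-9300 - 9797) + G(169)) = √((-9300 - 9797) - 104) = √(-19097 - 104) = √(-19201) = I*√19201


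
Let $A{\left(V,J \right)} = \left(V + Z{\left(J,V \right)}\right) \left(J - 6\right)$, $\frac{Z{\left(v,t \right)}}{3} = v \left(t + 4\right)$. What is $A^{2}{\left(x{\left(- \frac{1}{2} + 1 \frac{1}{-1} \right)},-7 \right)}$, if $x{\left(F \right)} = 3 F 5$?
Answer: $22638564$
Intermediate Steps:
$Z{\left(v,t \right)} = 3 v \left(4 + t\right)$ ($Z{\left(v,t \right)} = 3 v \left(t + 4\right) = 3 v \left(4 + t\right)$)
$x{\left(F \right)} = 15 F$
$A{\left(V,J \right)} = \left(-6 + J\right) \left(V + 3 J \left(4 + V\right)\right)$ ($A{\left(V,J \right)} = \left(V + 3 J \left(4 + V\right)\right) \left(J - 6\right) = \left(V + 3 J \left(4 + V\right)\right) \left(-6 + J\right) = \left(-6 + J\right) \left(V + 3 J \left(4 + V\right)\right)$)
$A^{2}{\left(x{\left(- \frac{1}{2} + 1 \frac{1}{-1} \right)},-7 \right)} = \left(- 6 \cdot 15 \left(- \frac{1}{2} + 1 \frac{1}{-1}\right) - 7 \cdot 15 \left(- \frac{1}{2} + 1 \frac{1}{-1}\right) - - 126 \left(4 + 15 \left(- \frac{1}{2} + 1 \frac{1}{-1}\right)\right) + 3 \left(-7\right)^{2} \left(4 + 15 \left(- \frac{1}{2} + 1 \frac{1}{-1}\right)\right)\right)^{2} = \left(- 6 \cdot 15 \left(\left(-1\right) \frac{1}{2} + 1 \left(-1\right)\right) - 7 \cdot 15 \left(\left(-1\right) \frac{1}{2} + 1 \left(-1\right)\right) - - 126 \left(4 + 15 \left(\left(-1\right) \frac{1}{2} + 1 \left(-1\right)\right)\right) + 3 \cdot 49 \left(4 + 15 \left(\left(-1\right) \frac{1}{2} + 1 \left(-1\right)\right)\right)\right)^{2} = \left(- 6 \cdot 15 \left(- \frac{1}{2} - 1\right) - 7 \cdot 15 \left(- \frac{1}{2} - 1\right) - - 126 \left(4 + 15 \left(- \frac{1}{2} - 1\right)\right) + 3 \cdot 49 \left(4 + 15 \left(- \frac{1}{2} - 1\right)\right)\right)^{2} = \left(- 6 \cdot 15 \left(- \frac{3}{2}\right) - 7 \cdot 15 \left(- \frac{3}{2}\right) - - 126 \left(4 + 15 \left(- \frac{3}{2}\right)\right) + 3 \cdot 49 \left(4 + 15 \left(- \frac{3}{2}\right)\right)\right)^{2} = \left(\left(-6\right) \left(- \frac{45}{2}\right) - - \frac{315}{2} - - 126 \left(4 - \frac{45}{2}\right) + 3 \cdot 49 \left(4 - \frac{45}{2}\right)\right)^{2} = \left(135 + \frac{315}{2} - \left(-126\right) \left(- \frac{37}{2}\right) + 3 \cdot 49 \left(- \frac{37}{2}\right)\right)^{2} = \left(135 + \frac{315}{2} - 2331 - \frac{5439}{2}\right)^{2} = \left(-4758\right)^{2} = 22638564$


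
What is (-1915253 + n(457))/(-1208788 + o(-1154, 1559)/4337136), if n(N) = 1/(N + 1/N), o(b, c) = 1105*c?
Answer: 867428476403944824/547466465158293025 ≈ 1.5844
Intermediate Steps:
(-1915253 + n(457))/(-1208788 + o(-1154, 1559)/4337136) = (-1915253 + 457/(1 + 457²))/(-1208788 + (1105*1559)/4337136) = (-1915253 + 457/(1 + 208849))/(-1208788 + 1722695*(1/4337136)) = (-1915253 + 457/208850)/(-1208788 + 1722695/4337136) = (-1915253 + 457*(1/208850))/(-5242676228473/4337136) = (-1915253 + 457/208850)*(-4337136/5242676228473) = -400000588593/208850*(-4337136/5242676228473) = 867428476403944824/547466465158293025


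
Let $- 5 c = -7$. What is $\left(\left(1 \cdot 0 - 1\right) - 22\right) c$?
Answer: $- \frac{161}{5} \approx -32.2$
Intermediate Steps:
$c = \frac{7}{5}$ ($c = \left(- \frac{1}{5}\right) \left(-7\right) = \frac{7}{5} \approx 1.4$)
$\left(\left(1 \cdot 0 - 1\right) - 22\right) c = \left(\left(1 \cdot 0 - 1\right) - 22\right) \frac{7}{5} = \left(\left(0 - 1\right) - 22\right) \frac{7}{5} = \left(-1 - 22\right) \frac{7}{5} = \left(-23\right) \frac{7}{5} = - \frac{161}{5}$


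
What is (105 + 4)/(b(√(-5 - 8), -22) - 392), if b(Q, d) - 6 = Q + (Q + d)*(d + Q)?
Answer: 109*I/(43*√13 + 85*I) ≈ 0.29637 + 0.54057*I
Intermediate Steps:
b(Q, d) = 6 + Q + (Q + d)² (b(Q, d) = 6 + (Q + (Q + d)*(d + Q)) = 6 + (Q + (Q + d)*(Q + d)) = 6 + (Q + (Q + d)²) = 6 + Q + (Q + d)²)
(105 + 4)/(b(√(-5 - 8), -22) - 392) = (105 + 4)/((6 + √(-5 - 8) + (√(-5 - 8) - 22)²) - 392) = 109/((6 + √(-13) + (√(-13) - 22)²) - 392) = 109/((6 + I*√13 + (I*√13 - 22)²) - 392) = 109/((6 + I*√13 + (-22 + I*√13)²) - 392) = 109/((6 + (-22 + I*√13)² + I*√13) - 392) = 109/(-386 + (-22 + I*√13)² + I*√13)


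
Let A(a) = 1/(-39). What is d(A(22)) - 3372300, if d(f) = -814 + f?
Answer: -131551447/39 ≈ -3.3731e+6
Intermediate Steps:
A(a) = -1/39
d(A(22)) - 3372300 = (-814 - 1/39) - 3372300 = -31747/39 - 3372300 = -131551447/39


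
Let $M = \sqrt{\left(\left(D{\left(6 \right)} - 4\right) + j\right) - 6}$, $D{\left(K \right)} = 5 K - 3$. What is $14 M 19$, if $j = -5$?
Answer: $532 \sqrt{3} \approx 921.45$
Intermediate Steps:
$D{\left(K \right)} = -3 + 5 K$
$M = 2 \sqrt{3}$ ($M = \sqrt{\left(\left(\left(-3 + 5 \cdot 6\right) - 4\right) - 5\right) - 6} = \sqrt{\left(\left(\left(-3 + 30\right) - 4\right) - 5\right) - 6} = \sqrt{\left(\left(27 - 4\right) - 5\right) - 6} = \sqrt{\left(23 - 5\right) - 6} = \sqrt{18 - 6} = \sqrt{12} = 2 \sqrt{3} \approx 3.4641$)
$14 M 19 = 14 \cdot 2 \sqrt{3} \cdot 19 = 28 \sqrt{3} \cdot 19 = 532 \sqrt{3}$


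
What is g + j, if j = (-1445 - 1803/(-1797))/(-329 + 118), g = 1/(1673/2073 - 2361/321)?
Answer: 1228259317281/183572439160 ≈ 6.6909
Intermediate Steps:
g = -221811/1452440 (g = 1/(1673*(1/2073) - 2361*1/321) = 1/(1673/2073 - 787/107) = 1/(-1452440/221811) = -221811/1452440 ≈ -0.15272)
j = 864954/126389 (j = (-1445 - 1803*(-1/1797))/(-211) = (-1445 + 601/599)*(-1/211) = -864954/599*(-1/211) = 864954/126389 ≈ 6.8436)
g + j = -221811/1452440 + 864954/126389 = 1228259317281/183572439160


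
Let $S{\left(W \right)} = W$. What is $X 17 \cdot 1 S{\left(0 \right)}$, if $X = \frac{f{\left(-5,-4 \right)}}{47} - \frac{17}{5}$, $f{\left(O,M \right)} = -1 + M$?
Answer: $0$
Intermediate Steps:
$X = - \frac{824}{235}$ ($X = \frac{-1 - 4}{47} - \frac{17}{5} = \left(-5\right) \frac{1}{47} - \frac{17}{5} = - \frac{5}{47} - \frac{17}{5} = - \frac{824}{235} \approx -3.5064$)
$X 17 \cdot 1 S{\left(0 \right)} = \left(- \frac{824}{235}\right) 17 \cdot 1 \cdot 0 = \left(- \frac{14008}{235}\right) 0 = 0$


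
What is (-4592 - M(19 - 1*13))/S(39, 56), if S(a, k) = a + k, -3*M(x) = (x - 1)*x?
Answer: -4582/95 ≈ -48.232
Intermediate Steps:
M(x) = -x*(-1 + x)/3 (M(x) = -(x - 1)*x/3 = -(-1 + x)*x/3 = -x*(-1 + x)/3)
(-4592 - M(19 - 1*13))/S(39, 56) = (-4592 - (19 - 1*13)*(1 - (19 - 1*13))/3)/(39 + 56) = (-4592 - (19 - 13)*(1 - (19 - 13))/3)/95 = (-4592 - 6*(1 - 1*6)/3)*(1/95) = (-4592 - 6*(1 - 6)/3)*(1/95) = (-4592 - 6*(-5)/3)*(1/95) = (-4592 - 1*(-10))*(1/95) = (-4592 + 10)*(1/95) = -4582*1/95 = -4582/95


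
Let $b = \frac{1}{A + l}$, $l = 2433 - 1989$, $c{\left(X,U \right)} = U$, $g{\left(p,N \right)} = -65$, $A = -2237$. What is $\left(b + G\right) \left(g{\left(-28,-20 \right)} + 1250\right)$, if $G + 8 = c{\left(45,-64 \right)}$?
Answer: $- \frac{152979945}{1793} \approx -85321.0$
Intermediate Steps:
$l = 444$
$G = -72$ ($G = -8 - 64 = -72$)
$b = - \frac{1}{1793}$ ($b = \frac{1}{-2237 + 444} = \frac{1}{-1793} = - \frac{1}{1793} \approx -0.00055772$)
$\left(b + G\right) \left(g{\left(-28,-20 \right)} + 1250\right) = \left(- \frac{1}{1793} - 72\right) \left(-65 + 1250\right) = \left(- \frac{129097}{1793}\right) 1185 = - \frac{152979945}{1793}$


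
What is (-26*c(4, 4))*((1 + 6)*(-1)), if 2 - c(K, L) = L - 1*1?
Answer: -182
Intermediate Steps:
c(K, L) = 3 - L (c(K, L) = 2 - (L - 1*1) = 2 - (L - 1) = 2 - (-1 + L) = 2 + (1 - L) = 3 - L)
(-26*c(4, 4))*((1 + 6)*(-1)) = (-26*(3 - 1*4))*((1 + 6)*(-1)) = (-26*(3 - 4))*(7*(-1)) = -26*(-1)*(-7) = 26*(-7) = -182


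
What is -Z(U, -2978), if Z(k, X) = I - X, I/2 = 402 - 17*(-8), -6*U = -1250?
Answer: -4054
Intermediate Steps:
U = 625/3 (U = -⅙*(-1250) = 625/3 ≈ 208.33)
I = 1076 (I = 2*(402 - 17*(-8)) = 2*(402 + 136) = 2*538 = 1076)
Z(k, X) = 1076 - X
-Z(U, -2978) = -(1076 - 1*(-2978)) = -(1076 + 2978) = -1*4054 = -4054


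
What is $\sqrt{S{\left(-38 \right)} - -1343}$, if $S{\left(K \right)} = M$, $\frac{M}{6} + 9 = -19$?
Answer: $5 \sqrt{47} \approx 34.278$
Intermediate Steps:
$M = -168$ ($M = -54 + 6 \left(-19\right) = -54 - 114 = -168$)
$S{\left(K \right)} = -168$
$\sqrt{S{\left(-38 \right)} - -1343} = \sqrt{-168 - -1343} = \sqrt{-168 + \left(-225 + 1568\right)} = \sqrt{-168 + 1343} = \sqrt{1175} = 5 \sqrt{47}$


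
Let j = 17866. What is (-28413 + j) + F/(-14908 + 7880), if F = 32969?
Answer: -74157285/7028 ≈ -10552.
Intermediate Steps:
(-28413 + j) + F/(-14908 + 7880) = (-28413 + 17866) + 32969/(-14908 + 7880) = -10547 + 32969/(-7028) = -10547 + 32969*(-1/7028) = -10547 - 32969/7028 = -74157285/7028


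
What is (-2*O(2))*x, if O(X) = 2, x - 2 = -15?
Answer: 52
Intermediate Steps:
x = -13 (x = 2 - 15 = -13)
(-2*O(2))*x = -2*2*(-13) = -4*(-13) = 52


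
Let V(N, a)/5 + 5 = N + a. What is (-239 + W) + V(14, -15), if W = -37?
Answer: -306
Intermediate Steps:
V(N, a) = -25 + 5*N + 5*a (V(N, a) = -25 + 5*(N + a) = -25 + (5*N + 5*a) = -25 + 5*N + 5*a)
(-239 + W) + V(14, -15) = (-239 - 37) + (-25 + 5*14 + 5*(-15)) = -276 + (-25 + 70 - 75) = -276 - 30 = -306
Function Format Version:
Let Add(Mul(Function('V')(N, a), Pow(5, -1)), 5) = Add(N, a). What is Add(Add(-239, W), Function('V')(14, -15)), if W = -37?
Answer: -306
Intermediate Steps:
Function('V')(N, a) = Add(-25, Mul(5, N), Mul(5, a)) (Function('V')(N, a) = Add(-25, Mul(5, Add(N, a))) = Add(-25, Add(Mul(5, N), Mul(5, a))) = Add(-25, Mul(5, N), Mul(5, a)))
Add(Add(-239, W), Function('V')(14, -15)) = Add(Add(-239, -37), Add(-25, Mul(5, 14), Mul(5, -15))) = Add(-276, Add(-25, 70, -75)) = Add(-276, -30) = -306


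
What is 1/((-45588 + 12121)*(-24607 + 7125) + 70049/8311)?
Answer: 8311/4862517621283 ≈ 1.7092e-9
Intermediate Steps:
1/((-45588 + 12121)*(-24607 + 7125) + 70049/8311) = 1/(-33467*(-17482) + 70049*(1/8311)) = 1/(585070094 + 70049/8311) = 1/(4862517621283/8311) = 8311/4862517621283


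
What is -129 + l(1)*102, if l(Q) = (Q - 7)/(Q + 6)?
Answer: -1515/7 ≈ -216.43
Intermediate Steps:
l(Q) = (-7 + Q)/(6 + Q)
-129 + l(1)*102 = -129 + ((-7 + 1)/(6 + 1))*102 = -129 + (-6/7)*102 = -129 + ((⅐)*(-6))*102 = -129 - 6/7*102 = -129 - 612/7 = -1515/7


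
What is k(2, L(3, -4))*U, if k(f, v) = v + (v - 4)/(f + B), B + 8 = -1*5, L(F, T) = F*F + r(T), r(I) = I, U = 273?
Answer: 14742/11 ≈ 1340.2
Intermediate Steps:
L(F, T) = T + F² (L(F, T) = F*F + T = F² + T = T + F²)
B = -13 (B = -8 - 1*5 = -8 - 5 = -13)
k(f, v) = v + (-4 + v)/(-13 + f) (k(f, v) = v + (v - 4)/(f - 13) = v + (-4 + v)/(-13 + f))
k(2, L(3, -4))*U = ((-4 - 12*(-4 + 3²) + 2*(-4 + 3²))/(-13 + 2))*273 = ((-4 - 12*(-4 + 9) + 2*(-4 + 9))/(-11))*273 = -(-4 - 12*5 + 2*5)/11*273 = -(-4 - 60 + 10)/11*273 = -1/11*(-54)*273 = (54/11)*273 = 14742/11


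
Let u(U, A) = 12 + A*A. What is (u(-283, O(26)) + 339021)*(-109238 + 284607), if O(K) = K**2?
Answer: 139595302321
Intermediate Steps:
u(U, A) = 12 + A**2
(u(-283, O(26)) + 339021)*(-109238 + 284607) = ((12 + (26**2)**2) + 339021)*(-109238 + 284607) = ((12 + 676**2) + 339021)*175369 = ((12 + 456976) + 339021)*175369 = (456988 + 339021)*175369 = 796009*175369 = 139595302321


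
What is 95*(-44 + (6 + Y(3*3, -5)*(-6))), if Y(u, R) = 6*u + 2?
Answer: -35530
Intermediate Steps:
Y(u, R) = 2 + 6*u
95*(-44 + (6 + Y(3*3, -5)*(-6))) = 95*(-44 + (6 + (2 + 6*(3*3))*(-6))) = 95*(-44 + (6 + (2 + 6*9)*(-6))) = 95*(-44 + (6 + (2 + 54)*(-6))) = 95*(-44 + (6 + 56*(-6))) = 95*(-44 + (6 - 336)) = 95*(-44 - 330) = 95*(-374) = -35530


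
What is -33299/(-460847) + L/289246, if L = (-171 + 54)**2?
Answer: 15940137137/133298151362 ≈ 0.11958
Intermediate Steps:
L = 13689 (L = (-117)**2 = 13689)
-33299/(-460847) + L/289246 = -33299/(-460847) + 13689/289246 = -33299*(-1/460847) + 13689*(1/289246) = 33299/460847 + 13689/289246 = 15940137137/133298151362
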